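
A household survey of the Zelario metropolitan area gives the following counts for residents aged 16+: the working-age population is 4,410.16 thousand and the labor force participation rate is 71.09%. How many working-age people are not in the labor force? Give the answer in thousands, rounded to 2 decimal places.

Share not in the labor force = 1 − 0.7109 = 0.2891.
Not in labor force = 0.2891 × 4,410.16 ≈ 1,274.98 thousand.

About 1,274.98 thousand are not in the labor force.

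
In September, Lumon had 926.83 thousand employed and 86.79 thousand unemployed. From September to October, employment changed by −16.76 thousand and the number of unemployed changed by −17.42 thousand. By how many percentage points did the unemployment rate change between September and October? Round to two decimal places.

The unemployment rate changed by −1.48 percentage points.

September: labor force = 926.83 + 86.79 = 1,013.62; u = 86.79/1,013.62 = 8.56%.
October: labor force = 910.07 + 69.37 = 979.44; u = 69.37/979.44 = 7.08%.
Change = 7.08% − 8.56% = −1.48 pp.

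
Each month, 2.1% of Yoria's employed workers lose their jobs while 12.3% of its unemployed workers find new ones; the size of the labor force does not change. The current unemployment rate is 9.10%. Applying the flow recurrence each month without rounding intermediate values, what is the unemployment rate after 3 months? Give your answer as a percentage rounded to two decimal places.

Unemployment rate after three months ≈ 11.14%.

With a fixed labor force, u_{t+1} = u_t + s·(1−u_t) − f·u_t = u_t·(1−s−f) + s.
Here 1−s−f = 0.856 and s = 0.021.
u_1 = 0.091000 × 0.856 + 0.021 = 0.098896.
u_2 = 0.098896 × 0.856 + 0.021 = 0.105655.
u_3 = 0.105655 × 0.856 + 0.021 = 0.111441.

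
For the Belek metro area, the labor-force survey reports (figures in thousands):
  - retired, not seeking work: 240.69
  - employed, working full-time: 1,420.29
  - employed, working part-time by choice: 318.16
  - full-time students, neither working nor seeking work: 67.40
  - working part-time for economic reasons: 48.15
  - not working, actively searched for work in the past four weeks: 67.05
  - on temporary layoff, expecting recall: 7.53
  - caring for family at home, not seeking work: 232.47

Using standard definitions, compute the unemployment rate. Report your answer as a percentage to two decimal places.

Employed = 1,420.29 + 318.16 + 48.15 = 1,786.60 thousand (anyone who worked, including part-time for economic reasons, counts as employed).
Unemployed = 67.05 + 7.53 = 74.58 thousand (jobless and actively searching, or on temporary layoff).
Labor force = 1,786.60 + 74.58 = 1,861.18 thousand.
Unemployment rate = 74.58 / 1,861.18 = 4.01%.

Unemployment rate ≈ 4.01%.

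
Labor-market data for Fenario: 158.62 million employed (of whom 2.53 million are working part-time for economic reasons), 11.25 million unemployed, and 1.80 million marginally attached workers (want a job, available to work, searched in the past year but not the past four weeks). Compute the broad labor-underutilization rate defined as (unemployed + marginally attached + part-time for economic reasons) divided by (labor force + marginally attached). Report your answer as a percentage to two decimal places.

Broad underutilization rate ≈ 9.08%.

Labor force = 158.62 + 11.25 = 169.87 million.
Numerator = 11.25 + 1.80 + 2.53 = 15.58 million.
Denominator = 169.87 + 1.80 = 171.67 million.
Broad rate = 15.58 / 171.67 = 9.08%.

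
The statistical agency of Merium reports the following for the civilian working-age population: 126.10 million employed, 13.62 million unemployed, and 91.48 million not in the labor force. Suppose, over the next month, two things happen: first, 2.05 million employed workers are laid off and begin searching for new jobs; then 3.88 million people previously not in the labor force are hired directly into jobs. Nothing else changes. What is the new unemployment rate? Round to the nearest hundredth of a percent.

New unemployment rate ≈ 10.91%.

Initially, labor force = 126.10 + 13.62 = 139.72 million, so u = 13.62/139.72 = 9.75%.
After the first change, employed falls and unemployed rises by 2.05; labor force unchanged → E = 124.05, U = 15.67, labor force = 139.72 million.
After the second change, employed and labor force both rise by 3.88; unemployed unchanged → E = 127.93, U = 15.67, labor force = 143.60 million.
New unemployment rate = 15.67 / 143.60 = 10.91%.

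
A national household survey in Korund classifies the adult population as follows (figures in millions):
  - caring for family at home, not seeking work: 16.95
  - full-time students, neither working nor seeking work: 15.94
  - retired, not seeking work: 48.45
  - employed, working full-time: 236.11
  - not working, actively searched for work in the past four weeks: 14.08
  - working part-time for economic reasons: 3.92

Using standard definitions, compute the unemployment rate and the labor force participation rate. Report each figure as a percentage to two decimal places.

Employed = 236.11 + 3.92 = 240.03 million (anyone who worked, including part-time for economic reasons, counts as employed).
Unemployed = 14.08 million.
Labor force = 240.03 + 14.08 = 254.11 million.
Not in labor force = 16.95 + 15.94 + 48.45 = 81.34 million (those not working and not actively searching are outside the labor force).
Civilian working-age population = 254.11 + 81.34 = 335.45 million.
Unemployment rate = 14.08 / 254.11 = 5.54%.
Labor force participation rate = 254.11 / 335.45 = 75.75%.

Unemployment rate ≈ 5.54%; labor force participation rate ≈ 75.75%.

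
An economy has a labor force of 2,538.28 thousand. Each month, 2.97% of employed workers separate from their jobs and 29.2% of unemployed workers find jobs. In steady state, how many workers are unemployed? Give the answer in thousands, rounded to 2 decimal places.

About 234.34 thousand are unemployed in steady state.

Steady-state unemployment rate u* = s/(s+f) = 2.97/(2.97+29.2) = 0.092322.
Unemployed = u* × labor force = 0.092322 × 2,538.28 ≈ 234.34 thousand.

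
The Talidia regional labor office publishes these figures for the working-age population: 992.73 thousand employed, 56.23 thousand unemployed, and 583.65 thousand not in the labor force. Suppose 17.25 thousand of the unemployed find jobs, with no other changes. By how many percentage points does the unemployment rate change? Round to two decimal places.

The unemployment rate changes by −1.64 percentage points.

Initially, labor force = 992.73 + 56.23 = 1,048.96 thousand, so u = 56.23/1,048.96 = 5.36%.
After the change, unemployed falls and employed rises by 17.25; labor force unchanged → E = 1,009.98, U = 38.98, labor force = 1,048.96 thousand.
New unemployment rate = 38.98 / 1,048.96 = 3.72%.
Change = 3.72% − 5.36% = −1.64 percentage points.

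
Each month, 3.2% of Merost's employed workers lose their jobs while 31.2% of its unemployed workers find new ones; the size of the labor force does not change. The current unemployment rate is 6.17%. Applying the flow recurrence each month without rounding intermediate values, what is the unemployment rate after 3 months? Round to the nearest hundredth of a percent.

Unemployment rate after three months ≈ 8.42%.

With a fixed labor force, u_{t+1} = u_t + s·(1−u_t) − f·u_t = u_t·(1−s−f) + s.
Here 1−s−f = 0.656 and s = 0.032.
u_1 = 0.061700 × 0.656 + 0.032 = 0.072475.
u_2 = 0.072475 × 0.656 + 0.032 = 0.079544.
u_3 = 0.079544 × 0.656 + 0.032 = 0.084181.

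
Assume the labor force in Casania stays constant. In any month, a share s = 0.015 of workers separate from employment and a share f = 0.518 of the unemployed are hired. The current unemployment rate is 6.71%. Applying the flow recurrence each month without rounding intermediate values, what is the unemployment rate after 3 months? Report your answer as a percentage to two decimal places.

Unemployment rate after three months ≈ 3.21%.

With a fixed labor force, u_{t+1} = u_t + s·(1−u_t) − f·u_t = u_t·(1−s−f) + s.
Here 1−s−f = 0.467 and s = 0.015.
u_1 = 0.067100 × 0.467 + 0.015 = 0.046336.
u_2 = 0.046336 × 0.467 + 0.015 = 0.036639.
u_3 = 0.036639 × 0.467 + 0.015 = 0.032110.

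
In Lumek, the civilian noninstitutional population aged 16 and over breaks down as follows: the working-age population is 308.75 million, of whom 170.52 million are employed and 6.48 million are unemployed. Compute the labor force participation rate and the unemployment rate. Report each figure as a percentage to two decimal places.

Labor force = employed + unemployed = 170.52 + 6.48 = 177.00 million.
Unemployment rate = 6.48 / 177.00 = 3.66%.
Labor force participation rate = 177.00 / 308.75 = 57.33%.

Labor force participation rate ≈ 57.33%; unemployment rate ≈ 3.66%.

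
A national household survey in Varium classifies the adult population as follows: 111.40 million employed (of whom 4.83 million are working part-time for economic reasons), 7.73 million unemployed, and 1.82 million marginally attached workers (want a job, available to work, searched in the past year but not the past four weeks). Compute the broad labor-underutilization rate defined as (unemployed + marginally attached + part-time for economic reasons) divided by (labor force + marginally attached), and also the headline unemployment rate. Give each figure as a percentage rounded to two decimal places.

Broad underutilization rate ≈ 11.89%; headline unemployment rate ≈ 6.49%.

Labor force = 111.40 + 7.73 = 119.13 million.
Numerator = 7.73 + 1.82 + 4.83 = 14.38 million.
Denominator = 119.13 + 1.82 = 120.95 million.
Broad rate = 14.38 / 120.95 = 11.89%.
Headline unemployment rate = 7.73 / 119.13 = 6.49%.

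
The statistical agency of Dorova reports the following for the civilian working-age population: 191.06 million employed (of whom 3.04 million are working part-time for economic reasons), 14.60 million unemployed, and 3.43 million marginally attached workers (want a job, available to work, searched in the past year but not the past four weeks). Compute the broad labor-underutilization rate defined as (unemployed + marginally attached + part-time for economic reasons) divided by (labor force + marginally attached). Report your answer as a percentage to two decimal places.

Labor force = 191.06 + 14.60 = 205.66 million.
Numerator = 14.60 + 3.43 + 3.04 = 21.07 million.
Denominator = 205.66 + 3.43 = 209.09 million.
Broad rate = 21.07 / 209.09 = 10.08%.

Broad underutilization rate ≈ 10.08%.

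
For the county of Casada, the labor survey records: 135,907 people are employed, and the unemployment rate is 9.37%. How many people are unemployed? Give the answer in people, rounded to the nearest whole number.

Let U be the number unemployed. The labor force is E + U, and U/(E+U) = 0.0937.
So U = 0.0937 × 135,907 / (1 − 0.0937) = 12734.49 / 0.9063 ≈ 14,051.

About 14,051 are unemployed.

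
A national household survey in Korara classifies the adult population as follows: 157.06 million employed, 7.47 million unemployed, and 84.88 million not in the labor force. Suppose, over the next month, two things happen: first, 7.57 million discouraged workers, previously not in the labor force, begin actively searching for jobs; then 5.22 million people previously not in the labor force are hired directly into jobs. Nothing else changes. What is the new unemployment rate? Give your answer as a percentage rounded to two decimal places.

Initially, labor force = 157.06 + 7.47 = 164.53 million, so u = 7.47/164.53 = 4.54%.
After the first change, unemployed and labor force both rise by 7.57 → E = 157.06, U = 15.04, labor force = 172.10 million.
After the second change, employed and labor force both rise by 5.22; unemployed unchanged → E = 162.28, U = 15.04, labor force = 177.32 million.
New unemployment rate = 15.04 / 177.32 = 8.48%.

New unemployment rate ≈ 8.48%.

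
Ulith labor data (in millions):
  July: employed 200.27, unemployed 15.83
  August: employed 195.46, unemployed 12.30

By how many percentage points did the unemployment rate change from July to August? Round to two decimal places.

The unemployment rate changed by −1.41 percentage points.

July: labor force = 200.27 + 15.83 = 216.10; u = 15.83/216.10 = 7.33%.
August: labor force = 195.46 + 12.30 = 207.76; u = 12.30/207.76 = 5.92%.
Change = 5.92% − 7.33% = −1.41 pp.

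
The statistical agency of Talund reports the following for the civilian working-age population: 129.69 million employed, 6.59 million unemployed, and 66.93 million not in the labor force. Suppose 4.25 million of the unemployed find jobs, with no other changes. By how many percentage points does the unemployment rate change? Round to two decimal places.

Initially, labor force = 129.69 + 6.59 = 136.28 million, so u = 6.59/136.28 = 4.84%.
After the change, unemployed falls and employed rises by 4.25; labor force unchanged → E = 133.94, U = 2.34, labor force = 136.28 million.
New unemployment rate = 2.34 / 136.28 = 1.72%.
Change = 1.72% − 4.84% = −3.12 percentage points.

The unemployment rate changes by −3.12 percentage points.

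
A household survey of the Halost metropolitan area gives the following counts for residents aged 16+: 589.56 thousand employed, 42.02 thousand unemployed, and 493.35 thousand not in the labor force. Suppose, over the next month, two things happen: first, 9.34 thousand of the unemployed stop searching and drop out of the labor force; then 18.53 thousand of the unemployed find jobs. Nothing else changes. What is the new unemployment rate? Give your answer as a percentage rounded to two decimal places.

New unemployment rate ≈ 2.27%.

Initially, labor force = 589.56 + 42.02 = 631.58 thousand, so u = 42.02/631.58 = 6.65%.
After the first change, unemployed and labor force both fall by 9.34 → E = 589.56, U = 32.68, labor force = 622.24 thousand.
After the second change, unemployed falls and employed rises by 18.53; labor force unchanged → E = 608.09, U = 14.15, labor force = 622.24 thousand.
New unemployment rate = 14.15 / 622.24 = 2.27%.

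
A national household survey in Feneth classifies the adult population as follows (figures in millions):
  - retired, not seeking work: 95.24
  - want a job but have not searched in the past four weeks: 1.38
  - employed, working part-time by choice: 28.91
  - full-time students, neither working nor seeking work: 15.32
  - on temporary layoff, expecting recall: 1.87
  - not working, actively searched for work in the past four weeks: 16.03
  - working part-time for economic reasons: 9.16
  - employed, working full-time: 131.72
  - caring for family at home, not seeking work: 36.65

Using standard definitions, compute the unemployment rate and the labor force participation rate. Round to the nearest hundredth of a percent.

Unemployment rate ≈ 9.54%; labor force participation rate ≈ 55.81%.

Employed = 28.91 + 9.16 + 131.72 = 169.79 million (anyone who worked, including part-time for economic reasons, counts as employed).
Unemployed = 1.87 + 16.03 = 17.90 million (jobless and actively searching, or on temporary layoff).
Labor force = 169.79 + 17.90 = 187.69 million.
Not in labor force = 95.24 + 1.38 + 15.32 + 36.65 = 148.59 million (those not working and not actively searching are outside the labor force — including those who want a job but have given up searching).
Civilian working-age population = 187.69 + 148.59 = 336.28 million.
Unemployment rate = 17.90 / 187.69 = 9.54%.
Labor force participation rate = 187.69 / 336.28 = 55.81%.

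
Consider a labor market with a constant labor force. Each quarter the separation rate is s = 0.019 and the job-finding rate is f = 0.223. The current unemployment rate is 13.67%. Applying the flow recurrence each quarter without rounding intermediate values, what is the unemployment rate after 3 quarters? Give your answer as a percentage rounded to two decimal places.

With a fixed labor force, u_{t+1} = u_t + s·(1−u_t) − f·u_t = u_t·(1−s−f) + s.
Here 1−s−f = 0.758 and s = 0.019.
u_1 = 0.136700 × 0.758 + 0.019 = 0.122619.
u_2 = 0.122619 × 0.758 + 0.019 = 0.111945.
u_3 = 0.111945 × 0.758 + 0.019 = 0.103854.

Unemployment rate after three quarters ≈ 10.39%.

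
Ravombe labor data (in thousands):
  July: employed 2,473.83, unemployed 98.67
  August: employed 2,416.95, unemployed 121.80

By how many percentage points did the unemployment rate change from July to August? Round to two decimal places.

July: labor force = 2,473.83 + 98.67 = 2,572.50; u = 98.67/2,572.50 = 3.84%.
August: labor force = 2,416.95 + 121.80 = 2,538.75; u = 121.80/2,538.75 = 4.80%.
Change = 4.80% − 3.84% = +0.96 pp.

The unemployment rate changed by +0.96 percentage points.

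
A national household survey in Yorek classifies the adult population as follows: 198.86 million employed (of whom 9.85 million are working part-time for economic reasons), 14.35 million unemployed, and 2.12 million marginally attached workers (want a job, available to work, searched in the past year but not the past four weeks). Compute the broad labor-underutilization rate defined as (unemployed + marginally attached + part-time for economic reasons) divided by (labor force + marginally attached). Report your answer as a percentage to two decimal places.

Labor force = 198.86 + 14.35 = 213.21 million.
Numerator = 14.35 + 2.12 + 9.85 = 26.32 million.
Denominator = 213.21 + 2.12 = 215.33 million.
Broad rate = 26.32 / 215.33 = 12.22%.

Broad underutilization rate ≈ 12.22%.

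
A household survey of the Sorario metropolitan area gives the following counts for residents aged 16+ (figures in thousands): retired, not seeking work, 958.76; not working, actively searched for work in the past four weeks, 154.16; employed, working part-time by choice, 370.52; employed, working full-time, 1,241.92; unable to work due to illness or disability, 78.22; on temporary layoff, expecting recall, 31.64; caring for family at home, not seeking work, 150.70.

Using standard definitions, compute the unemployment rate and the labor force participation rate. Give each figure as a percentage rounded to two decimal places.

Unemployment rate ≈ 10.33%; labor force participation rate ≈ 60.22%.

Employed = 370.52 + 1,241.92 = 1,612.44 thousand.
Unemployed = 154.16 + 31.64 = 185.80 thousand (jobless and actively searching, or on temporary layoff).
Labor force = 1,612.44 + 185.80 = 1,798.24 thousand.
Not in labor force = 958.76 + 78.22 + 150.70 = 1,187.68 thousand (those not working and not actively searching are outside the labor force).
Civilian working-age population = 1,798.24 + 1,187.68 = 2,985.92 thousand.
Unemployment rate = 185.80 / 1,798.24 = 10.33%.
Labor force participation rate = 1,798.24 / 2,985.92 = 60.22%.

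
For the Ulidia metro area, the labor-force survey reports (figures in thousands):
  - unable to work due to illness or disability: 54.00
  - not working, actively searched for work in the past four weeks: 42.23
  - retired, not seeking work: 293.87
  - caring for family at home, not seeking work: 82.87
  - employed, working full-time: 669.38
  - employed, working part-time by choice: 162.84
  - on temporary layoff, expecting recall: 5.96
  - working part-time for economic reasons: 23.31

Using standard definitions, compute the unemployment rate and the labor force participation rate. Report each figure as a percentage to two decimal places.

Unemployment rate ≈ 5.33%; labor force participation rate ≈ 67.72%.

Employed = 669.38 + 162.84 + 23.31 = 855.53 thousand (anyone who worked, including part-time for economic reasons, counts as employed).
Unemployed = 42.23 + 5.96 = 48.19 thousand (jobless and actively searching, or on temporary layoff).
Labor force = 855.53 + 48.19 = 903.72 thousand.
Not in labor force = 54.00 + 293.87 + 82.87 = 430.74 thousand (those not working and not actively searching are outside the labor force).
Civilian working-age population = 903.72 + 430.74 = 1,334.46 thousand.
Unemployment rate = 48.19 / 903.72 = 5.33%.
Labor force participation rate = 903.72 / 1,334.46 = 67.72%.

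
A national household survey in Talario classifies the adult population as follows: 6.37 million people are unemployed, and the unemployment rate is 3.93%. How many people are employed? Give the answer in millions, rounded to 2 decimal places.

About 155.72 million are employed.

Labor force = U / u = 6.37 / 0.0393 ≈ 162.09 million.
Employed = labor force − unemployed = 162.09 − 6.37 = 155.72 million.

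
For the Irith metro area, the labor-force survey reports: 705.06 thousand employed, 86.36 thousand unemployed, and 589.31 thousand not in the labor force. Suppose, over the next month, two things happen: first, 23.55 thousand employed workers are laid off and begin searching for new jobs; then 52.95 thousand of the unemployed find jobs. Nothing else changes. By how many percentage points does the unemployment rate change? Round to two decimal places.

Initially, labor force = 705.06 + 86.36 = 791.42 thousand, so u = 86.36/791.42 = 10.91%.
After the first change, employed falls and unemployed rises by 23.55; labor force unchanged → E = 681.51, U = 109.91, labor force = 791.42 thousand.
After the second change, unemployed falls and employed rises by 52.95; labor force unchanged → E = 734.46, U = 56.96, labor force = 791.42 thousand.
New unemployment rate = 56.96 / 791.42 = 7.20%.
Change = 7.20% − 10.91% = −3.71 percentage points.

The unemployment rate changes by −3.71 percentage points.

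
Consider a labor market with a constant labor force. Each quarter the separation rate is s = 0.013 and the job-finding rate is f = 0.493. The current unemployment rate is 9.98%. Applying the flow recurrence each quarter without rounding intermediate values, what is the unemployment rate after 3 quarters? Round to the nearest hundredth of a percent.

With a fixed labor force, u_{t+1} = u_t + s·(1−u_t) − f·u_t = u_t·(1−s−f) + s.
Here 1−s−f = 0.494 and s = 0.013.
u_1 = 0.099800 × 0.494 + 0.013 = 0.062301.
u_2 = 0.062301 × 0.494 + 0.013 = 0.043777.
u_3 = 0.043777 × 0.494 + 0.013 = 0.034626.

Unemployment rate after three quarters ≈ 3.46%.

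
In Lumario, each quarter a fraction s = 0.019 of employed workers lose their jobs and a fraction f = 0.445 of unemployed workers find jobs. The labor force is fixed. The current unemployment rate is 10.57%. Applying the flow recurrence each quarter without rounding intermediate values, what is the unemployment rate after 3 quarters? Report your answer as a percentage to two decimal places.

Unemployment rate after three quarters ≈ 5.09%.

With a fixed labor force, u_{t+1} = u_t + s·(1−u_t) − f·u_t = u_t·(1−s−f) + s.
Here 1−s−f = 0.536 and s = 0.019.
u_1 = 0.105700 × 0.536 + 0.019 = 0.075655.
u_2 = 0.075655 × 0.536 + 0.019 = 0.059551.
u_3 = 0.059551 × 0.536 + 0.019 = 0.050919.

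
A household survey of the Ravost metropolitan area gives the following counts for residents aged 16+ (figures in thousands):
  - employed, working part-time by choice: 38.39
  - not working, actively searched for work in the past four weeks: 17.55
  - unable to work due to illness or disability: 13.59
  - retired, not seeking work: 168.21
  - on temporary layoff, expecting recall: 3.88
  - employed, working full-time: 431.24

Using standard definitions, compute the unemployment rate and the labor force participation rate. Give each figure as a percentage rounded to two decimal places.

Employed = 38.39 + 431.24 = 469.63 thousand.
Unemployed = 17.55 + 3.88 = 21.43 thousand (jobless and actively searching, or on temporary layoff).
Labor force = 469.63 + 21.43 = 491.06 thousand.
Not in labor force = 13.59 + 168.21 = 181.80 thousand (those not working and not actively searching are outside the labor force).
Civilian working-age population = 491.06 + 181.80 = 672.86 thousand.
Unemployment rate = 21.43 / 491.06 = 4.36%.
Labor force participation rate = 491.06 / 672.86 = 72.98%.

Unemployment rate ≈ 4.36%; labor force participation rate ≈ 72.98%.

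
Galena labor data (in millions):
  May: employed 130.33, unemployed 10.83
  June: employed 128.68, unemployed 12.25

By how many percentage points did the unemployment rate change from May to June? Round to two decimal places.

The unemployment rate changed by +1.02 percentage points.

May: labor force = 130.33 + 10.83 = 141.16; u = 10.83/141.16 = 7.67%.
June: labor force = 128.68 + 12.25 = 140.93; u = 12.25/140.93 = 8.69%.
Change = 8.69% − 7.67% = +1.02 pp.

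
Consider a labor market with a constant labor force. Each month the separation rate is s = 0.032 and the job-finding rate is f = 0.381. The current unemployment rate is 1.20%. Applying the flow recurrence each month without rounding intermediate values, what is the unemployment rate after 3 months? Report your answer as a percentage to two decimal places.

With a fixed labor force, u_{t+1} = u_t + s·(1−u_t) − f·u_t = u_t·(1−s−f) + s.
Here 1−s−f = 0.587 and s = 0.032.
u_1 = 0.012000 × 0.587 + 0.032 = 0.039044.
u_2 = 0.039044 × 0.587 + 0.032 = 0.054919.
u_3 = 0.054919 × 0.587 + 0.032 = 0.064237.

Unemployment rate after three months ≈ 6.42%.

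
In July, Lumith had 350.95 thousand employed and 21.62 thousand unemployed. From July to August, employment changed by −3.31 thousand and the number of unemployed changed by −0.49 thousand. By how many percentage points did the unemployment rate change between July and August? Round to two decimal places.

July: labor force = 350.95 + 21.62 = 372.57; u = 21.62/372.57 = 5.80%.
August: labor force = 347.64 + 21.13 = 368.77; u = 21.13/368.77 = 5.73%.
Change = 5.73% − 5.80% = −0.07 pp.

The unemployment rate changed by −0.07 percentage points.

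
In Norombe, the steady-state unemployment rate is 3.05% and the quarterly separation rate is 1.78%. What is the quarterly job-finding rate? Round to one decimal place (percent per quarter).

From u* = s/(s+f): f = s·(1−u)/u.
f = 1.78 × (1 − 0.0305) / 0.0305 = 1.7257 / 0.0305 ≈ 56.6% per quarter.

Job-finding rate ≈ 56.6% per quarter.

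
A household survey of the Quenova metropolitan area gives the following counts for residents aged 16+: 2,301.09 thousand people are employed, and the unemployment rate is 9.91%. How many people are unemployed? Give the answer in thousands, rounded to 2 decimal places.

Let U be the number unemployed. The labor force is E + U, and U/(E+U) = 0.0991.
So U = 0.0991 × 2,301.09 / (1 − 0.0991) = 228.0380 / 0.9009 ≈ 253.12 thousand.

About 253.12 thousand are unemployed.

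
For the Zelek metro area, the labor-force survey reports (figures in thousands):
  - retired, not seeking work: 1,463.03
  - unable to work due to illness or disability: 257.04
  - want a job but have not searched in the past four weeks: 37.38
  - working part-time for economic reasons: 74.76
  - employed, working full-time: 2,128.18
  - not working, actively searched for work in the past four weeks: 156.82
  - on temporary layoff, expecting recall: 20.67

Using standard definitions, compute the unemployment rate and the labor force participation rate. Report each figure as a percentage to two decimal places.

Unemployment rate ≈ 7.46%; labor force participation rate ≈ 57.53%.

Employed = 74.76 + 2,128.18 = 2,202.94 thousand (anyone who worked, including part-time for economic reasons, counts as employed).
Unemployed = 156.82 + 20.67 = 177.49 thousand (jobless and actively searching, or on temporary layoff).
Labor force = 2,202.94 + 177.49 = 2,380.43 thousand.
Not in labor force = 1,463.03 + 257.04 + 37.38 = 1,757.45 thousand (those not working and not actively searching are outside the labor force — including those who want a job but have given up searching).
Civilian working-age population = 2,380.43 + 1,757.45 = 4,137.88 thousand.
Unemployment rate = 177.49 / 2,380.43 = 7.46%.
Labor force participation rate = 2,380.43 / 4,137.88 = 57.53%.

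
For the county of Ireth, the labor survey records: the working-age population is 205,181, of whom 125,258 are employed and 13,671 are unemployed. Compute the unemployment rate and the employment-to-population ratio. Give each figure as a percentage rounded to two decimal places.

Unemployment rate ≈ 9.84%; employment-population ratio ≈ 61.05%.

Labor force = employed + unemployed = 125,258 + 13,671 = 138,929.
Unemployment rate = 13,671 / 138,929 = 9.84%.
Employment-population ratio = 125,258 / 205,181 = 61.05%.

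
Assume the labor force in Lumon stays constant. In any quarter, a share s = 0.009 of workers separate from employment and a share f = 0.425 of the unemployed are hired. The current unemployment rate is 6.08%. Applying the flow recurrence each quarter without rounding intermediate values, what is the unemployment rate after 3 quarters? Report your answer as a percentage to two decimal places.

With a fixed labor force, u_{t+1} = u_t + s·(1−u_t) − f·u_t = u_t·(1−s−f) + s.
Here 1−s−f = 0.566 and s = 0.009.
u_1 = 0.060800 × 0.566 + 0.009 = 0.043413.
u_2 = 0.043413 × 0.566 + 0.009 = 0.033572.
u_3 = 0.033572 × 0.566 + 0.009 = 0.028002.

Unemployment rate after three quarters ≈ 2.80%.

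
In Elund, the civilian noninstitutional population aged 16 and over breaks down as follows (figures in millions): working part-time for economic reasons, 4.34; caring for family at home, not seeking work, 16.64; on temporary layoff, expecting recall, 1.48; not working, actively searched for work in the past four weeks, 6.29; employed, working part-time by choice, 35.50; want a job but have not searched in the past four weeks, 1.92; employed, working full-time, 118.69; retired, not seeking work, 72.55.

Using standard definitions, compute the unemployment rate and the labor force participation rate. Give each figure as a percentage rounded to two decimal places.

Employed = 4.34 + 35.50 + 118.69 = 158.53 million (anyone who worked, including part-time for economic reasons, counts as employed).
Unemployed = 1.48 + 6.29 = 7.77 million (jobless and actively searching, or on temporary layoff).
Labor force = 158.53 + 7.77 = 166.30 million.
Not in labor force = 16.64 + 1.92 + 72.55 = 91.11 million (those not working and not actively searching are outside the labor force — including those who want a job but have given up searching).
Civilian working-age population = 166.30 + 91.11 = 257.41 million.
Unemployment rate = 7.77 / 166.30 = 4.67%.
Labor force participation rate = 166.30 / 257.41 = 64.61%.

Unemployment rate ≈ 4.67%; labor force participation rate ≈ 64.61%.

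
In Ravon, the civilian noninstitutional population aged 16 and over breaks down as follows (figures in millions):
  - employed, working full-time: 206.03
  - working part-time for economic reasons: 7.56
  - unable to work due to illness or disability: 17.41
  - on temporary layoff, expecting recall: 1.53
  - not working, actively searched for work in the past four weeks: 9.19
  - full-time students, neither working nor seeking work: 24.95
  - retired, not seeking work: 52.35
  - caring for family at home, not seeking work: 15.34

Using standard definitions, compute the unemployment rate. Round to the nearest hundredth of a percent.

Employed = 206.03 + 7.56 = 213.59 million (anyone who worked, including part-time for economic reasons, counts as employed).
Unemployed = 1.53 + 9.19 = 10.72 million (jobless and actively searching, or on temporary layoff).
Labor force = 213.59 + 10.72 = 224.31 million.
Unemployment rate = 10.72 / 224.31 = 4.78%.

Unemployment rate ≈ 4.78%.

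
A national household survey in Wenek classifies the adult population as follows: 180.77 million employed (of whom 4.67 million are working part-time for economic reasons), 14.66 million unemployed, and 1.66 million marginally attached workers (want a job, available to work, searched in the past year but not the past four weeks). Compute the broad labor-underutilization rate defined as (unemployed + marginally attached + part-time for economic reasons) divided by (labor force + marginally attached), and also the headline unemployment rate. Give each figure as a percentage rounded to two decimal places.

Labor force = 180.77 + 14.66 = 195.43 million.
Numerator = 14.66 + 1.66 + 4.67 = 20.99 million.
Denominator = 195.43 + 1.66 = 197.09 million.
Broad rate = 20.99 / 197.09 = 10.65%.
Headline unemployment rate = 14.66 / 195.43 = 7.50%.

Broad underutilization rate ≈ 10.65%; headline unemployment rate ≈ 7.50%.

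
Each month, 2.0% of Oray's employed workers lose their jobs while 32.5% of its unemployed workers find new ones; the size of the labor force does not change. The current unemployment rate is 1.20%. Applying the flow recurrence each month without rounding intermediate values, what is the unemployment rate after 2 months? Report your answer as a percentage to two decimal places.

Unemployment rate after two months ≈ 3.82%.

With a fixed labor force, u_{t+1} = u_t + s·(1−u_t) − f·u_t = u_t·(1−s−f) + s.
Here 1−s−f = 0.655 and s = 0.020.
u_1 = 0.012000 × 0.655 + 0.020 = 0.027860.
u_2 = 0.027860 × 0.655 + 0.020 = 0.038248.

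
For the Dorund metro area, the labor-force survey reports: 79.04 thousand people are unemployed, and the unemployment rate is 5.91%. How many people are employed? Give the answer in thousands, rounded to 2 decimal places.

Labor force = U / u = 79.04 / 0.0591 ≈ 1,337.39 thousand.
Employed = labor force − unemployed = 1,337.39 − 79.04 = 1,258.35 thousand.

About 1,258.35 thousand are employed.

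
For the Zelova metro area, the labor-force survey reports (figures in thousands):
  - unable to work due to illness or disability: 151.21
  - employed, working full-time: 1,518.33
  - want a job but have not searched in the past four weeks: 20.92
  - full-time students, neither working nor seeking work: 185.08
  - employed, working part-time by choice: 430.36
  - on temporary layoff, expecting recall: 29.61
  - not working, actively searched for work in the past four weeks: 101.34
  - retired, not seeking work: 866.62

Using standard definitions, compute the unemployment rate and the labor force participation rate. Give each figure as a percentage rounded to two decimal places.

Unemployment rate ≈ 6.30%; labor force participation rate ≈ 62.95%.

Employed = 1,518.33 + 430.36 = 1,948.69 thousand.
Unemployed = 29.61 + 101.34 = 130.95 thousand (jobless and actively searching, or on temporary layoff).
Labor force = 1,948.69 + 130.95 = 2,079.64 thousand.
Not in labor force = 151.21 + 20.92 + 185.08 + 866.62 = 1,223.83 thousand (those not working and not actively searching are outside the labor force — including those who want a job but have given up searching).
Civilian working-age population = 2,079.64 + 1,223.83 = 3,303.47 thousand.
Unemployment rate = 130.95 / 2,079.64 = 6.30%.
Labor force participation rate = 2,079.64 / 3,303.47 = 62.95%.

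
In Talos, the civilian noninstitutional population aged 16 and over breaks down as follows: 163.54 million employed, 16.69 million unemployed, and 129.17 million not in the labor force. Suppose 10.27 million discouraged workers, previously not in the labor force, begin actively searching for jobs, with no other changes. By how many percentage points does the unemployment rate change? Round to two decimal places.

Initially, labor force = 163.54 + 16.69 = 180.23 million, so u = 16.69/180.23 = 9.26%.
After the change, unemployed and labor force both rise by 10.27 → E = 163.54, U = 26.96, labor force = 190.50 million.
New unemployment rate = 26.96 / 190.50 = 14.15%.
Change = 14.15% − 9.26% = +4.89 percentage points.

The unemployment rate changes by +4.89 percentage points.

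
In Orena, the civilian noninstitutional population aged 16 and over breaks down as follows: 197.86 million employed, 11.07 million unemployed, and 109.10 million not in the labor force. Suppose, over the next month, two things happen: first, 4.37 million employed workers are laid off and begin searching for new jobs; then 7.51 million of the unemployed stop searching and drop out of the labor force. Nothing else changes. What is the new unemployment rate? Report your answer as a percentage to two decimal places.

New unemployment rate ≈ 3.94%.

Initially, labor force = 197.86 + 11.07 = 208.93 million, so u = 11.07/208.93 = 5.30%.
After the first change, employed falls and unemployed rises by 4.37; labor force unchanged → E = 193.49, U = 15.44, labor force = 208.93 million.
After the second change, unemployed and labor force both fall by 7.51 → E = 193.49, U = 7.93, labor force = 201.42 million.
New unemployment rate = 7.93 / 201.42 = 3.94%.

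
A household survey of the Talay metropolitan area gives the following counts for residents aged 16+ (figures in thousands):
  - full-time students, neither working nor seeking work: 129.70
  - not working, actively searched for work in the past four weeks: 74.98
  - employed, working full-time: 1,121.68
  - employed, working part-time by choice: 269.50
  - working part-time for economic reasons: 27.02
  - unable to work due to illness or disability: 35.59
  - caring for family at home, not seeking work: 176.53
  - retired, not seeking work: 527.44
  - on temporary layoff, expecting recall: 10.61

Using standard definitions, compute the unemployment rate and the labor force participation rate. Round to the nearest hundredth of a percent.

Unemployment rate ≈ 5.69%; labor force participation rate ≈ 63.37%.

Employed = 1,121.68 + 269.50 + 27.02 = 1,418.20 thousand (anyone who worked, including part-time for economic reasons, counts as employed).
Unemployed = 74.98 + 10.61 = 85.59 thousand (jobless and actively searching, or on temporary layoff).
Labor force = 1,418.20 + 85.59 = 1,503.79 thousand.
Not in labor force = 129.70 + 35.59 + 176.53 + 527.44 = 869.26 thousand (those not working and not actively searching are outside the labor force).
Civilian working-age population = 1,503.79 + 869.26 = 2,373.05 thousand.
Unemployment rate = 85.59 / 1,503.79 = 5.69%.
Labor force participation rate = 1,503.79 / 2,373.05 = 63.37%.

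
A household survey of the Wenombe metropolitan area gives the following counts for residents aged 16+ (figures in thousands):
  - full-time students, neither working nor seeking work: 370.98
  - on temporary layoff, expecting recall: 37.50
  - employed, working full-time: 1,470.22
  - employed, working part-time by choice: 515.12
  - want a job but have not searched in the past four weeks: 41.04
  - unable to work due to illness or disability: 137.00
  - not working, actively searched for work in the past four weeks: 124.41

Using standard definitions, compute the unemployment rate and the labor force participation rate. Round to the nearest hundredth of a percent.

Unemployment rate ≈ 7.54%; labor force participation rate ≈ 79.64%.

Employed = 1,470.22 + 515.12 = 1,985.34 thousand.
Unemployed = 37.50 + 124.41 = 161.91 thousand (jobless and actively searching, or on temporary layoff).
Labor force = 1,985.34 + 161.91 = 2,147.25 thousand.
Not in labor force = 370.98 + 41.04 + 137.00 = 549.02 thousand (those not working and not actively searching are outside the labor force — including those who want a job but have given up searching).
Civilian working-age population = 2,147.25 + 549.02 = 2,696.27 thousand.
Unemployment rate = 161.91 / 2,147.25 = 7.54%.
Labor force participation rate = 2,147.25 / 2,696.27 = 79.64%.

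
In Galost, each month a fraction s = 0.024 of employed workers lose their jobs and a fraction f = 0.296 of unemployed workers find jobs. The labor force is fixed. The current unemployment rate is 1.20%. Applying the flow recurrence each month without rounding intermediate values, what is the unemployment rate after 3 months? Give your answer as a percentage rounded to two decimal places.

Unemployment rate after three months ≈ 5.52%.

With a fixed labor force, u_{t+1} = u_t + s·(1−u_t) − f·u_t = u_t·(1−s−f) + s.
Here 1−s−f = 0.680 and s = 0.024.
u_1 = 0.012000 × 0.680 + 0.024 = 0.032160.
u_2 = 0.032160 × 0.680 + 0.024 = 0.045869.
u_3 = 0.045869 × 0.680 + 0.024 = 0.055191.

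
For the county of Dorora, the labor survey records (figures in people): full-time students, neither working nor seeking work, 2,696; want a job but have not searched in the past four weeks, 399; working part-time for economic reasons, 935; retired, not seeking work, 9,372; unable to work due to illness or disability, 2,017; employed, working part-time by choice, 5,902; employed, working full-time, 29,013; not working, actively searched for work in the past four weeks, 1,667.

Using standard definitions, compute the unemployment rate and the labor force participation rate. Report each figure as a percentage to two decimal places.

Employed = 935 + 5,902 + 29,013 = 35,850 (anyone who worked, including part-time for economic reasons, counts as employed).
Unemployed = 1,667.
Labor force = 35,850 + 1,667 = 37,517.
Not in labor force = 2,696 + 399 + 9,372 + 2,017 = 14,484 (those not working and not actively searching are outside the labor force — including those who want a job but have given up searching).
Civilian working-age population = 37,517 + 14,484 = 52,001.
Unemployment rate = 1,667 / 37,517 = 4.44%.
Labor force participation rate = 37,517 / 52,001 = 72.15%.

Unemployment rate ≈ 4.44%; labor force participation rate ≈ 72.15%.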